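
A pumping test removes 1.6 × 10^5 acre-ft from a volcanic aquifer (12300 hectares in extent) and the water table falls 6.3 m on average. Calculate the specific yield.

A = 12300 hectares = 1.23 × 10^8 m²
ΔV = 1.6 × 10^5 acre-ft = 1.974 × 10^8 m³
Sy = ΔV / (A × Δh) = 1.974 × 10^8 m³ / (1.23 × 10^8 m² × 6.3 m) = 0.2547

Sy ≈ 0.25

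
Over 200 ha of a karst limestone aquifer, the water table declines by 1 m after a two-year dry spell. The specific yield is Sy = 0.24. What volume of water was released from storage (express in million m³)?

A = 200 ha = 2 × 10^6 m²
ΔV = Sy × A × Δh = 0.24 × 2 × 10^6 m² × 1 m = 4.8 × 10^5 m³
ΔV = 4.8 × 10^5 m³ = 0.48 million m³

ΔV ≈ 0.48 million m³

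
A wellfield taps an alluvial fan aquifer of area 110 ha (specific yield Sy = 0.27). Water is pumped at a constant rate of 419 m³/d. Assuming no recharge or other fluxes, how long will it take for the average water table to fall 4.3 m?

t ≈ 3050 days

A = 110 ha = 1.1 × 10^6 m²
ΔV = Sy × A × Δh = 0.27 × 1.1 × 10^6 × 4.3 = 1.277 × 10^6 m³
t = ΔV / Q = 1.277 × 10^6 m³ / 419 m³/d = 3048 d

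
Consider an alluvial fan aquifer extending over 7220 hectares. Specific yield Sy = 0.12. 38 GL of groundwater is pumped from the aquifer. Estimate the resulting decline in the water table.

A = 7220 hectares = 7.22 × 10^7 m²
ΔV = 38 GL = 3.8 × 10^7 m³
Δh = ΔV / (Sy × A) = 3.8 × 10^7 m³ / (0.12 × 7.22 × 10^7 m²) = 4.386 m

Δh ≈ 4.39 m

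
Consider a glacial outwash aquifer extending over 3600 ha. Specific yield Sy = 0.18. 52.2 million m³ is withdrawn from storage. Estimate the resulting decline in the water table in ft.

Δh ≈ 26.4 ft

A = 3600 ha = 3.6 × 10^7 m²
ΔV = 52.2 million m³ = 5.22 × 10^7 m³
Δh = ΔV / (Sy × A) = 5.22 × 10^7 m³ / (0.18 × 3.6 × 10^7 m²) = 8.056 m
Δh = 8.056 m = 26.43 ft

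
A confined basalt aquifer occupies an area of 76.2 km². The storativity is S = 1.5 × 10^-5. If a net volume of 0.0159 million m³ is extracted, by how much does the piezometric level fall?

A = 76.2 km² = 7.62 × 10^7 m²
ΔV = 0.0159 million m³ = 15900 m³
Δh = ΔV / (S × A) = 15900 m³ / (1.5 × 10^-5 × 7.62 × 10^7 m²) = 13.91 m

Δh ≈ 13.9 m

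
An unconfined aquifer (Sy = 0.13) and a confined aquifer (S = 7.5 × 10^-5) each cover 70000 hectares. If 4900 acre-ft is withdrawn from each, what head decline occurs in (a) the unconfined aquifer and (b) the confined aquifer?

Δh_u ≈ 0.0664 m; Δh_c ≈ 115 m

A = 70000 hectares = 7 × 10^8 m²
ΔV = 4900 acre-ft = 6.044 × 10^6 m³
Unconfined: Δh_u = ΔV/(Sy·A) = 6.044 × 10^6/(0.13 × 7 × 10^8) = 0.06642 m
Confined: Δh_c = ΔV/(S·A) = 6.044 × 10^6/(7.5 × 10^-5 × 7 × 10^8) = 115.1 m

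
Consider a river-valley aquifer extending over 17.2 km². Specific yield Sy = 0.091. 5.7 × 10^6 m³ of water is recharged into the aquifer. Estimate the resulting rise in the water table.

Δh ≈ 3.64 m

A = 17.2 km² = 1.72 × 10^7 m²
Δh = ΔV / (Sy × A) = 5.7 × 10^6 m³ / (0.091 × 1.72 × 10^7 m²) = 3.642 m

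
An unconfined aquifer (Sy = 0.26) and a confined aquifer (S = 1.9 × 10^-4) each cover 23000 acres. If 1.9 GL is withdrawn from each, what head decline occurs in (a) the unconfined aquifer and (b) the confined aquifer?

A = 23000 acres = 9.308 × 10^7 m²
ΔV = 1.9 GL = 1.9 × 10^6 m³
Unconfined: Δh_u = ΔV/(Sy·A) = 1.9 × 10^6/(0.26 × 9.308 × 10^7) = 0.07851 m
Confined: Δh_c = ΔV/(S·A) = 1.9 × 10^6/(1.9 × 10^-4 × 9.308 × 10^7) = 107.4 m

Δh_u ≈ 0.0785 m; Δh_c ≈ 107 m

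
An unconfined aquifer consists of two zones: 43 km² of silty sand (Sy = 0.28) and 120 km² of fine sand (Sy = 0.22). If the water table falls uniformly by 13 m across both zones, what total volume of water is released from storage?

ΔV ≈ 5 × 10^8 m³

A₁ = 43 km² = 4.3 × 10^7 m²; A₂ = 120 km² = 1.2 × 10^8 m²
ΔV₁ = 0.28 × 4.3 × 10^7 × 13 = 1.565 × 10^8 m³
ΔV₂ = 0.22 × 1.2 × 10^8 × 13 = 3.432 × 10^8 m³
ΔV = ΔV₁ + ΔV₂ = 4.997 × 10^8 m³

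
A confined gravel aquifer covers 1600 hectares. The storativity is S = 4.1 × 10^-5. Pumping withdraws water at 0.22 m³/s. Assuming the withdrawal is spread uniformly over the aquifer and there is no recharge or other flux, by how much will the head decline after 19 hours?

Δh ≈ 22.9 m

A = 1600 hectares = 1.6 × 10^7 m²
Q = 0.22 m³/s = 19010 m³/d
t = 19 hours = 0.7917 d
ΔV = Q × t = 19010 m³/d × 0.7917 d = 15050 m³
Δh = ΔV / (S × A) = 15050 / (4.1 × 10^-5 × 1.6 × 10^7) = 22.94 m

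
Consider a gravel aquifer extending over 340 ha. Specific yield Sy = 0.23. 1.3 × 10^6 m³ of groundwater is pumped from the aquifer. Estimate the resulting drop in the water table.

A = 340 ha = 3.4 × 10^6 m²
Δh = ΔV / (Sy × A) = 1.3 × 10^6 m³ / (0.23 × 3.4 × 10^6 m²) = 1.662 m

Δh ≈ 1.66 m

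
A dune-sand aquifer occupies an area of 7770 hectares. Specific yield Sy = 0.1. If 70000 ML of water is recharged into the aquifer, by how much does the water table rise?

Δh ≈ 9.01 m

A = 7770 hectares = 7.77 × 10^7 m²
ΔV = 70000 ML = 7 × 10^7 m³
Δh = ΔV / (Sy × A) = 7 × 10^7 m³ / (0.1 × 7.77 × 10^7 m²) = 9.009 m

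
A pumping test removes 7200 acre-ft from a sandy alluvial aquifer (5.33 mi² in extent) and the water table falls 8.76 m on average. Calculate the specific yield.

Sy ≈ 0.073

A = 5.33 mi² = 1.38 × 10^7 m²
ΔV = 7200 acre-ft = 8.881 × 10^6 m³
Sy = ΔV / (A × Δh) = 8.881 × 10^6 m³ / (1.38 × 10^7 m² × 8.76 m) = 0.07344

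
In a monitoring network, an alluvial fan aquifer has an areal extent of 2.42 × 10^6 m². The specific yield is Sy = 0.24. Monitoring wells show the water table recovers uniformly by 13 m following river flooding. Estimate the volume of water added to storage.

ΔV ≈ 7.55 × 10^6 m³

ΔV = Sy × A × Δh = 0.24 × 2.42 × 10^6 m² × 13 m = 7.55 × 10^6 m³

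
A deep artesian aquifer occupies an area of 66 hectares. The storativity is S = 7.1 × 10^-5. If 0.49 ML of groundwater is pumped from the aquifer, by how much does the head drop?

A = 66 hectares = 6.6 × 10^5 m²
ΔV = 0.49 ML = 490 m³
Δh = ΔV / (S × A) = 490 m³ / (7.1 × 10^-5 × 6.6 × 10^5 m²) = 10.46 m

Δh ≈ 10.5 m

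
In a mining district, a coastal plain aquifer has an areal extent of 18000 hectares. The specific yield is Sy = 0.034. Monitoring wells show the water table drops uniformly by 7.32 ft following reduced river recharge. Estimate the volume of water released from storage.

A = 18000 hectares = 1.8 × 10^8 m²
Δh = 7.32 ft = 2.231 m
ΔV = Sy × A × Δh = 0.034 × 1.8 × 10^8 m² × 2.231 m = 1.365 × 10^7 m³

ΔV ≈ 1.37 × 10^7 m³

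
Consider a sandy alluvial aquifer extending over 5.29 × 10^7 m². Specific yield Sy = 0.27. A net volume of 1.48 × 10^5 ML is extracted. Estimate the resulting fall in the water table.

Δh ≈ 10.4 m

ΔV = 1.48 × 10^5 ML = 1.48 × 10^8 m³
Δh = ΔV / (Sy × A) = 1.48 × 10^8 m³ / (0.27 × 5.29 × 10^7 m²) = 10.36 m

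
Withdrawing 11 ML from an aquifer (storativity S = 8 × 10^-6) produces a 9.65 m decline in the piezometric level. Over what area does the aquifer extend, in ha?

ΔV = 11 ML = 11000 m³
A = ΔV / (S × Δh) = 11000 / (8 × 10^-6 × 9.65) = 1.425 × 10^8 m²
A = 1.425 × 10^8 m² = 14250 ha

A ≈ 14200 ha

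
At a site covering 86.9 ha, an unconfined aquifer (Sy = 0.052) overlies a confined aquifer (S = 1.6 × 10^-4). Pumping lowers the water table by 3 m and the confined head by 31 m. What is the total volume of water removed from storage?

A = 86.9 ha = 8.69 × 10^5 m²
Unconfined: ΔV_u = Sy × A × Δh_u = 0.052 × 8.69 × 10^5 × 3 = 1.356 × 10^5 m³
Confined: ΔV_c = S × A × Δh_c = 1.6 × 10^-4 × 8.69 × 10^5 × 31 = 4310 m³
Total ΔV = 1.356 × 10^5 + 4310 = 1.399 × 10^5 m³

ΔV ≈ 1.4 × 10^5 m³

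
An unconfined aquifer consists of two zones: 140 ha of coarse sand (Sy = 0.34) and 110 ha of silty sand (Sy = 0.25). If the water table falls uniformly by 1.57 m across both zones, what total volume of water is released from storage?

A₁ = 140 ha = 1.4 × 10^6 m²; A₂ = 110 ha = 1.1 × 10^6 m²
ΔV₁ = 0.34 × 1.4 × 10^6 × 1.57 = 7.473 × 10^5 m³
ΔV₂ = 0.25 × 1.1 × 10^6 × 1.57 = 4.317 × 10^5 m³
ΔV = ΔV₁ + ΔV₂ = 1.179 × 10^6 m³

ΔV ≈ 1.18 × 10^6 m³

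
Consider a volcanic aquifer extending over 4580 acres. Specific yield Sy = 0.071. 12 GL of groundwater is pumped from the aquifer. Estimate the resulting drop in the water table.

A = 4580 acres = 1.853 × 10^7 m²
ΔV = 12 GL = 1.2 × 10^7 m³
Δh = ΔV / (Sy × A) = 1.2 × 10^7 m³ / (0.071 × 1.853 × 10^7 m²) = 9.119 m

Δh ≈ 9.12 m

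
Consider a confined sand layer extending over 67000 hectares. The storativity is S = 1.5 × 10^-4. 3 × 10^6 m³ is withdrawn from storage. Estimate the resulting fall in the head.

A = 67000 hectares = 6.7 × 10^8 m²
Δh = ΔV / (S × A) = 3 × 10^6 m³ / (1.5 × 10^-4 × 6.7 × 10^8 m²) = 29.85 m

Δh ≈ 29.9 m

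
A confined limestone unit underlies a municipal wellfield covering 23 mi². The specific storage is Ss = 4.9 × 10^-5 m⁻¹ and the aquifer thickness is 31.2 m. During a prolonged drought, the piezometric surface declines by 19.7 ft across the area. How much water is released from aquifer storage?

ΔV ≈ 5.47 × 10^5 m³

S = Ss × b = 4.9 × 10^-5 m⁻¹ × 31.2 m = 1.529 × 10^-3
A = 23 mi² = 5.957 × 10^7 m²
Δh = 19.7 ft = 6.005 m
ΔV = S × A × Δh = 0.001529 × 5.957 × 10^7 m² × 6.005 m = 5.468 × 10^5 m³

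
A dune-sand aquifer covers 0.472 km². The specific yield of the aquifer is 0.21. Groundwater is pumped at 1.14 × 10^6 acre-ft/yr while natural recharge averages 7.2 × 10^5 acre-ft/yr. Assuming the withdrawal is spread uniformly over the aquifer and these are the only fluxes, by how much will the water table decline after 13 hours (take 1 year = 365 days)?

Δh ≈ 7.76 m

A = 0.472 km² = 4.72 × 10^5 m²
Net abstraction = 1.14 × 10^6 − 7.2 × 10^5 = 4.2 × 10^5 acre-ft/yr
Q_net = 4.2 × 10^5 acre-ft/yr = 1.419 × 10^6 m³/d
t = 13 hours = 0.5417 d
ΔV = Q × t = 1.419 × 10^6 m³/d × 0.5417 d = 7.688 × 10^5 m³
Δh = ΔV / (Sy × A) = 7.688 × 10^5 / (0.21 × 4.72 × 10^5) = 7.756 m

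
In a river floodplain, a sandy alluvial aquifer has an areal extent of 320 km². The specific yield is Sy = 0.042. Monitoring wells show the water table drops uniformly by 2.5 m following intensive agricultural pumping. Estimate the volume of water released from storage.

A = 320 km² = 3.2 × 10^8 m²
ΔV = Sy × A × Δh = 0.042 × 3.2 × 10^8 m² × 2.5 m = 3.36 × 10^7 m³

ΔV ≈ 3.36 × 10^7 m³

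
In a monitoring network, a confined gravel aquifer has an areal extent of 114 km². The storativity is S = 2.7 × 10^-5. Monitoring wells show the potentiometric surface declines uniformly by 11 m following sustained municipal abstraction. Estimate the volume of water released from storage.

A = 114 km² = 1.14 × 10^8 m²
ΔV = S × A × Δh = 2.7 × 10^-5 × 1.14 × 10^8 m² × 11 m = 33860 m³

ΔV ≈ 33900 m³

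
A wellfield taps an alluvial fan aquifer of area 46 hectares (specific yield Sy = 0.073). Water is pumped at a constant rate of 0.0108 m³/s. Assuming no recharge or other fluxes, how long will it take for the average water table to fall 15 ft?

t ≈ 165 days

A = 46 hectares = 4.6 × 10^5 m²
Δh = 15 ft = 4.572 m
ΔV = Sy × A × Δh = 0.073 × 4.6 × 10^5 × 4.572 = 1.535 × 10^5 m³
Q = 0.0108 m³/s = 933.1 m³/d
t = ΔV / Q = 1.535 × 10^5 m³ / 933.1 m³/d = 164.5 d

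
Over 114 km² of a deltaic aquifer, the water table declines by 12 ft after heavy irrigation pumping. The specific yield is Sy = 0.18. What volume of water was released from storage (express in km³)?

A = 114 km² = 1.14 × 10^8 m²
Δh = 12 ft = 3.658 m
ΔV = Sy × A × Δh = 0.18 × 1.14 × 10^8 m² × 3.658 m = 7.505 × 10^7 m³
ΔV = 7.505 × 10^7 m³ = 0.07505 km³

ΔV ≈ 0.0751 km³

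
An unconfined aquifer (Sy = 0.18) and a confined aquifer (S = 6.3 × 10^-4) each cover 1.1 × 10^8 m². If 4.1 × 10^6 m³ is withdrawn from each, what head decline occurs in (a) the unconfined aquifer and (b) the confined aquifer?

Unconfined: Δh_u = ΔV/(Sy·A) = 4.1 × 10^6/(0.18 × 1.1 × 10^8) = 0.2071 m
Confined: Δh_c = ΔV/(S·A) = 4.1 × 10^6/(6.3 × 10^-4 × 1.1 × 10^8) = 59.16 m

Δh_u ≈ 0.207 m; Δh_c ≈ 59.2 m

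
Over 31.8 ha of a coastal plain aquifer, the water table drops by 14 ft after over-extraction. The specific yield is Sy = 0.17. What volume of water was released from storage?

A = 31.8 ha = 3.18 × 10^5 m²
Δh = 14 ft = 4.267 m
ΔV = Sy × A × Δh = 0.17 × 3.18 × 10^5 m² × 4.267 m = 2.307 × 10^5 m³

ΔV ≈ 2.31 × 10^5 m³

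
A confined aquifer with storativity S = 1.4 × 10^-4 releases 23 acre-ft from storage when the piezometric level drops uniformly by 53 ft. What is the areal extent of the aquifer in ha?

Δh = 53 ft = 16.15 m
ΔV = 23 acre-ft = 28370 m³
A = ΔV / (S × Δh) = 28370 / (1.4 × 10^-4 × 16.15) = 1.254 × 10^7 m²
A = 1.254 × 10^7 m² = 1254 ha

A ≈ 1250 ha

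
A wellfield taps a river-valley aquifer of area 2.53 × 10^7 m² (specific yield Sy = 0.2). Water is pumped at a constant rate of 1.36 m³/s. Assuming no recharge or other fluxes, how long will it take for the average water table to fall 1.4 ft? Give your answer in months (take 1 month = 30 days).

t ≈ 0.613 months

Δh = 1.4 ft = 0.4267 m
ΔV = Sy × A × Δh = 0.2 × 2.53 × 10^7 × 0.4267 = 2.159 × 10^6 m³
Q = 1.36 m³/s = 1.175 × 10^5 m³/d
t = ΔV / Q = 2.159 × 10^6 m³ / 1.175 × 10^5 m³/d = 18.38 d
t = 18.38 d ≈ 0.6125 months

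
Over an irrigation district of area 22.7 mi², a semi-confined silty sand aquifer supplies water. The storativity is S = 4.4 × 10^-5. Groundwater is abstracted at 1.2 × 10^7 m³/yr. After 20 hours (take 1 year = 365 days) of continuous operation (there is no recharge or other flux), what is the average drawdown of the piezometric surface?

A = 22.7 mi² = 5.879 × 10^7 m²
Q = 1.2 × 10^7 m³/yr = 32880 m³/d
t = 20 hours = 0.8333 d
ΔV = Q × t = 32880 m³/d × 0.8333 d = 27400 m³
Δh = ΔV / (S × A) = 27400 / (4.4 × 10^-5 × 5.879 × 10^7) = 10.59 m

Δh ≈ 10.6 m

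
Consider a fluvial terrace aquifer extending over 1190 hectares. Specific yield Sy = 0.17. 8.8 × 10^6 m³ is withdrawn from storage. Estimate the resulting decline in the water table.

A = 1190 hectares = 1.19 × 10^7 m²
Δh = ΔV / (Sy × A) = 8.8 × 10^6 m³ / (0.17 × 1.19 × 10^7 m²) = 4.35 m

Δh ≈ 4.35 m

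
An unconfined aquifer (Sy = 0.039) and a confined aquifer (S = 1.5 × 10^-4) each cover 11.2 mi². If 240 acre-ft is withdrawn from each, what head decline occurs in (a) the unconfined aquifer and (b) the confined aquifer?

Δh_u ≈ 0.262 m; Δh_c ≈ 68 m

A = 11.2 mi² = 2.901 × 10^7 m²
ΔV = 240 acre-ft = 2.96 × 10^5 m³
Unconfined: Δh_u = ΔV/(Sy·A) = 2.96 × 10^5/(0.039 × 2.901 × 10^7) = 0.2617 m
Confined: Δh_c = ΔV/(S·A) = 2.96 × 10^5/(1.5 × 10^-4 × 2.901 × 10^7) = 68.04 m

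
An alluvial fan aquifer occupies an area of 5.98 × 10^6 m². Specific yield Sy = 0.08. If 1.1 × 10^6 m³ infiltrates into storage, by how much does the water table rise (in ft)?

Δh ≈ 7.54 ft

Δh = ΔV / (Sy × A) = 1.1 × 10^6 m³ / (0.08 × 5.98 × 10^6 m²) = 2.299 m
Δh = 2.299 m = 7.544 ft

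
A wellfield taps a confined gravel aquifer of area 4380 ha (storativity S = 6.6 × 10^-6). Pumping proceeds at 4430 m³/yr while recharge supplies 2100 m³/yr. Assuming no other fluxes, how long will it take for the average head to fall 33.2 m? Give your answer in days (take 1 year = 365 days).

t ≈ 1500 days

A = 4380 ha = 4.38 × 10^7 m²
ΔV = S × A × Δh = 6.6 × 10^-6 × 4.38 × 10^7 × 33.2 = 9597 m³
Net withdrawal = 4430 − 2100 = 2330 m³/yr = 6.384 m³/d
t = ΔV / Q = 9597 m³ / 6.384 m³/d = 1503 d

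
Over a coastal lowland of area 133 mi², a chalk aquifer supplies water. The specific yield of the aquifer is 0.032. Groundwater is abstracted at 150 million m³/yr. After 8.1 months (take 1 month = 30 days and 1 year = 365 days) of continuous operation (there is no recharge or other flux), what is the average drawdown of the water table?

Δh ≈ 9.06 m

A = 133 mi² = 3.445 × 10^8 m²
Q = 150 million m³/yr = 4.11 × 10^5 m³/d
t = 8.1 months = 243 d
ΔV = Q × t = 4.11 × 10^5 m³/d × 243 d = 9.986 × 10^7 m³
Δh = ΔV / (Sy × A) = 9.986 × 10^7 / (0.032 × 3.445 × 10^8) = 9.06 m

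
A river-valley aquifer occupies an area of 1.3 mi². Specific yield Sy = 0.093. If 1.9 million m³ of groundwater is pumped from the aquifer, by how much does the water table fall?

A = 1.3 mi² = 3.367 × 10^6 m²
ΔV = 1.9 million m³ = 1.9 × 10^6 m³
Δh = ΔV / (Sy × A) = 1.9 × 10^6 m³ / (0.093 × 3.367 × 10^6 m²) = 6.068 m

Δh ≈ 6.07 m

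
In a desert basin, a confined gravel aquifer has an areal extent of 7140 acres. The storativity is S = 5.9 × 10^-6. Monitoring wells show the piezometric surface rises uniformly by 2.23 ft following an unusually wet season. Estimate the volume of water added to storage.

A = 7140 acres = 2.889 × 10^7 m²
Δh = 2.23 ft = 0.6797 m
ΔV = S × A × Δh = 5.9 × 10^-6 × 2.889 × 10^7 m² × 0.6797 m = 115.9 m³

ΔV ≈ 116 m³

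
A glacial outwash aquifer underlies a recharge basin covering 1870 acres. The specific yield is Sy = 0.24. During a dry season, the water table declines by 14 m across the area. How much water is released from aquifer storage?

A = 1870 acres = 7.568 × 10^6 m²
ΔV = Sy × A × Δh = 0.24 × 7.568 × 10^6 m² × 14 m = 2.543 × 10^7 m³

ΔV ≈ 2.54 × 10^7 m³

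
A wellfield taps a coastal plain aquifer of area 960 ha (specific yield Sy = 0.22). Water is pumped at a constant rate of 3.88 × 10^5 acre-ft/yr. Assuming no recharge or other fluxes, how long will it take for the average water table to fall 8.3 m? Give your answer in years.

t ≈ 0.0366 years

A = 960 ha = 9.6 × 10^6 m²
ΔV = Sy × A × Δh = 0.22 × 9.6 × 10^6 × 8.3 = 1.753 × 10^7 m³
Q = 3.88 × 10^5 acre-ft/yr = 1.311 × 10^6 m³/d
t = ΔV / Q = 1.753 × 10^7 m³ / 1.311 × 10^6 m³/d = 13.37 d
t = 13.37 d ≈ 0.03663 years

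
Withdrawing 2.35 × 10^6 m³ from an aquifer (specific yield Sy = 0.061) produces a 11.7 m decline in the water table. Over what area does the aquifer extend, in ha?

A = ΔV / (Sy × Δh) = 2.35 × 10^6 / (0.061 × 11.7) = 3.293 × 10^6 m²
A = 3.293 × 10^6 m² = 329.3 ha

A ≈ 329 ha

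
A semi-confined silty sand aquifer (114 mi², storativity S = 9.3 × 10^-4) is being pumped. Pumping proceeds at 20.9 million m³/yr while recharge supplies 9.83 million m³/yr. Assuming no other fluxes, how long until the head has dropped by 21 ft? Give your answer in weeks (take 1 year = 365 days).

A = 114 mi² = 2.953 × 10^8 m²
Δh = 21 ft = 6.401 m
ΔV = S × A × Δh = 9.3 × 10^-4 × 2.953 × 10^8 × 6.401 = 1.758 × 10^6 m³
Net withdrawal = 20.9 − 9.83 = 11.07 million m³/yr = 30330 m³/d
t = ΔV / Q = 1.758 × 10^6 m³ / 30330 m³/d = 57.95 d
t = 57.95 d ≈ 8.279 weeks

t ≈ 8.28 weeks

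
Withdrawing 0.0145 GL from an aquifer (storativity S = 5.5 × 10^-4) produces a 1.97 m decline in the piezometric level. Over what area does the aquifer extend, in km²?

ΔV = 0.0145 GL = 14500 m³
A = ΔV / (S × Δh) = 14500 / (5.5 × 10^-4 × 1.97) = 1.338 × 10^7 m²
A = 1.338 × 10^7 m² = 13.38 km²

A ≈ 13.4 km²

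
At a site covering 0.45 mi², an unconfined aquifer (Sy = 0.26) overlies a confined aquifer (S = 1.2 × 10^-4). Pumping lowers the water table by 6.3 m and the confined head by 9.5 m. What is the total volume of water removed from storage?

A = 0.45 mi² = 1.165 × 10^6 m²
Unconfined: ΔV_u = Sy × A × Δh_u = 0.26 × 1.165 × 10^6 × 6.3 = 1.909 × 10^6 m³
Confined: ΔV_c = S × A × Δh_c = 1.2 × 10^-4 × 1.165 × 10^6 × 9.5 = 1329 m³
Total ΔV = 1.909 × 10^6 + 1329 = 1.91 × 10^6 m³

ΔV ≈ 1.91 × 10^6 m³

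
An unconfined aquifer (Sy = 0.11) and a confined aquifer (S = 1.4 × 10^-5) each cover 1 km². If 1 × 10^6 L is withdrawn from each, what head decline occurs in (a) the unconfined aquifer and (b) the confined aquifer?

A = 1 km² = 1 × 10^6 m²
ΔV = 1 × 10^6 L = 1000 m³
Unconfined: Δh_u = ΔV/(Sy·A) = 1000/(0.11 × 1 × 10^6) = 0.009091 m
Confined: Δh_c = ΔV/(S·A) = 1000/(1.4 × 10^-5 × 1 × 10^6) = 71.43 m

Δh_u ≈ 0.00909 m; Δh_c ≈ 71.4 m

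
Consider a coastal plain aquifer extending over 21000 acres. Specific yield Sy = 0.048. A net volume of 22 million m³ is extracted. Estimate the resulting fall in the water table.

Δh ≈ 5.39 m

A = 21000 acres = 8.498 × 10^7 m²
ΔV = 22 million m³ = 2.2 × 10^7 m³
Δh = ΔV / (Sy × A) = 2.2 × 10^7 m³ / (0.048 × 8.498 × 10^7 m²) = 5.393 m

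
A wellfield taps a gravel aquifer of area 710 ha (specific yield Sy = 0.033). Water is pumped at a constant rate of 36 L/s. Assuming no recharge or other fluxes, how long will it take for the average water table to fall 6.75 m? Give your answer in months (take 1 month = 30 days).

t ≈ 16.9 months

A = 710 ha = 7.1 × 10^6 m²
ΔV = Sy × A × Δh = 0.033 × 7.1 × 10^6 × 6.75 = 1.582 × 10^6 m³
Q = 36 L/s = 3110 m³/d
t = ΔV / Q = 1.582 × 10^6 m³ / 3110 m³/d = 508.5 d
t = 508.5 d ≈ 16.95 months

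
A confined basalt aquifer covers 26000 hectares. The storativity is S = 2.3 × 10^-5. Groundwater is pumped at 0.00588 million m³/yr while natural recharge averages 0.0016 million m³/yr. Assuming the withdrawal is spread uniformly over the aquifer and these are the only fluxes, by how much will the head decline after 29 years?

Δh ≈ 20.8 m

A = 26000 hectares = 2.6 × 10^8 m²
Net abstraction = 0.00588 − 0.0016 = 0.00428 million m³/yr
Q_net = 0.00428 million m³/yr = 11.73 m³/d
t = 29 years = 10580 d
ΔV = Q × t = 11.73 m³/d × 10580 d = 1.241 × 10^5 m³
Δh = ΔV / (S × A) = 1.241 × 10^5 / (2.3 × 10^-5 × 2.6 × 10^8) = 20.76 m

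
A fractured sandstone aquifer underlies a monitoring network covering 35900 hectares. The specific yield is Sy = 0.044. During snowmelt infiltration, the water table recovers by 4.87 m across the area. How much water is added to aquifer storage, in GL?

A = 35900 hectares = 3.59 × 10^8 m²
ΔV = Sy × A × Δh = 0.044 × 3.59 × 10^8 m² × 4.87 m = 7.693 × 10^7 m³
ΔV = 7.693 × 10^7 m³ = 76.93 GL

ΔV ≈ 76.9 GL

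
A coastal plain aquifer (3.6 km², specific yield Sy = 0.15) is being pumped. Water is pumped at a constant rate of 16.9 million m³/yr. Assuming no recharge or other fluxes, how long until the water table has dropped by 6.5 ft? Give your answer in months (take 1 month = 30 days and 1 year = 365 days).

t ≈ 0.77 months

A = 3.6 km² = 3.6 × 10^6 m²
Δh = 6.5 ft = 1.981 m
ΔV = Sy × A × Δh = 0.15 × 3.6 × 10^6 × 1.981 = 1.07 × 10^6 m³
Q = 16.9 million m³/yr = 46300 m³/d
t = ΔV / Q = 1.07 × 10^6 m³ / 46300 m³/d = 23.11 d
t = 23.11 d ≈ 0.7702 months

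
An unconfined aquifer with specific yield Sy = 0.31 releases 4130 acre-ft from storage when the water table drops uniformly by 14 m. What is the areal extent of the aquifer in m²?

ΔV = 4130 acre-ft = 5.094 × 10^6 m³
A = ΔV / (Sy × Δh) = 5.094 × 10^6 / (0.31 × 14) = 1.174 × 10^6 m²

A ≈ 1.17 × 10^6 m²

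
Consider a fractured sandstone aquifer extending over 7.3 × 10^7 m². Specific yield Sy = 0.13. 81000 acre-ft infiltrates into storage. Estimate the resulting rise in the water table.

ΔV = 81000 acre-ft = 9.991 × 10^7 m³
Δh = ΔV / (Sy × A) = 9.991 × 10^7 m³ / (0.13 × 7.3 × 10^7 m²) = 10.53 m

Δh ≈ 10.5 m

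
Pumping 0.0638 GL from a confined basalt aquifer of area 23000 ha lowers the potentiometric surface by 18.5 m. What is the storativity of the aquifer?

S ≈ 1.5 × 10^-5

A = 23000 ha = 2.3 × 10^8 m²
ΔV = 0.0638 GL = 63800 m³
S = ΔV / (A × Δh) = 63800 m³ / (2.3 × 10^8 m² × 18.5 m) = 1.499 × 10^-5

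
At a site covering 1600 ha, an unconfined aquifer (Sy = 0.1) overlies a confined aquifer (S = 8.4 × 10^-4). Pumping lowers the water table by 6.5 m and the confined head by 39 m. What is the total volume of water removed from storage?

A = 1600 ha = 1.6 × 10^7 m²
Unconfined: ΔV_u = Sy × A × Δh_u = 0.1 × 1.6 × 10^7 × 6.5 = 1.04 × 10^7 m³
Confined: ΔV_c = S × A × Δh_c = 8.4 × 10^-4 × 1.6 × 10^7 × 39 = 5.242 × 10^5 m³
Total ΔV = 1.04 × 10^7 + 5.242 × 10^5 = 1.092 × 10^7 m³

ΔV ≈ 1.09 × 10^7 m³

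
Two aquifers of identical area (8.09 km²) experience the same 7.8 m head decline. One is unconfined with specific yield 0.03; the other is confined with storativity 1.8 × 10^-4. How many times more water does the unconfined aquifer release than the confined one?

A = 8.09 km² = 8.09 × 10^6 m²
Unconfined: ΔV_u = Sy × A × Δh = 0.03 × 8.09 × 10^6 × 7.8 = 1.893 × 10^6 m³
Confined: ΔV_c = S × A × Δh = 1.8 × 10^-4 × 8.09 × 10^6 × 7.8 = 11360 m³
Ratio = ΔV_u / ΔV_c = Sy / S = 0.03 / 1.8 × 10^-4 = 166.7

ΔV_u / ΔV_c ≈ 167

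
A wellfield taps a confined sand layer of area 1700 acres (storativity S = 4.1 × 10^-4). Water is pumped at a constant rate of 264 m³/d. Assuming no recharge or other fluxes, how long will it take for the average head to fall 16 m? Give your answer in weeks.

t ≈ 24.4 weeks

A = 1700 acres = 6.88 × 10^6 m²
ΔV = S × A × Δh = 4.1 × 10^-4 × 6.88 × 10^6 × 16 = 45130 m³
t = ΔV / Q = 45130 m³ / 264 m³/d = 170.9 d
t = 170.9 d ≈ 24.42 weeks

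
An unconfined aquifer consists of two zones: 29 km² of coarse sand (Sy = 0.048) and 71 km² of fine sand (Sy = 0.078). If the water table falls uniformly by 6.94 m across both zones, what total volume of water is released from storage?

ΔV ≈ 4.81 × 10^7 m³

A₁ = 29 km² = 2.9 × 10^7 m²; A₂ = 71 km² = 7.1 × 10^7 m²
ΔV₁ = 0.048 × 2.9 × 10^7 × 6.94 = 9.66 × 10^6 m³
ΔV₂ = 0.078 × 7.1 × 10^7 × 6.94 = 3.843 × 10^7 m³
ΔV = ΔV₁ + ΔV₂ = 4.809 × 10^7 m³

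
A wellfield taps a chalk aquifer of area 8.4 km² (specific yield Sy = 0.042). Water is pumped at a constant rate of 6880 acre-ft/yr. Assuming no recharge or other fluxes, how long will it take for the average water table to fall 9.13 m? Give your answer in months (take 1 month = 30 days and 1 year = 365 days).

A = 8.4 km² = 8.4 × 10^6 m²
ΔV = Sy × A × Δh = 0.042 × 8.4 × 10^6 × 9.13 = 3.221 × 10^6 m³
Q = 6880 acre-ft/yr = 23250 m³/d
t = ΔV / Q = 3.221 × 10^6 m³ / 23250 m³/d = 138.5 d
t = 138.5 d ≈ 4.618 months

t ≈ 4.62 months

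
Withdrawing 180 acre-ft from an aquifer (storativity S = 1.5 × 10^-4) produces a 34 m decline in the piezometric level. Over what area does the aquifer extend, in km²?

A ≈ 43.5 km²

ΔV = 180 acre-ft = 2.22 × 10^5 m³
A = ΔV / (S × Δh) = 2.22 × 10^5 / (1.5 × 10^-4 × 34) = 4.353 × 10^7 m²
A = 4.353 × 10^7 m² = 43.53 km²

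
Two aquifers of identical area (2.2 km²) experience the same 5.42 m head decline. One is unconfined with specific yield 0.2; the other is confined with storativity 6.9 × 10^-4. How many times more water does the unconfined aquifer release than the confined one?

A = 2.2 km² = 2.2 × 10^6 m²
Unconfined: ΔV_u = Sy × A × Δh = 0.2 × 2.2 × 10^6 × 5.42 = 2.385 × 10^6 m³
Confined: ΔV_c = S × A × Δh = 6.9 × 10^-4 × 2.2 × 10^6 × 5.42 = 8228 m³
Ratio = ΔV_u / ΔV_c = Sy / S = 0.2 / 6.9 × 10^-4 = 289.9

ΔV_u / ΔV_c ≈ 290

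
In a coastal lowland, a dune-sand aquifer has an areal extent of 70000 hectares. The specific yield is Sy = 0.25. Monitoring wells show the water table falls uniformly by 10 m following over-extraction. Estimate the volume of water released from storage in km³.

A = 70000 hectares = 7 × 10^8 m²
ΔV = Sy × A × Δh = 0.25 × 7 × 10^8 m² × 10 m = 1.75 × 10^9 m³
ΔV = 1.75 × 10^9 m³ = 1.75 km³

ΔV ≈ 1.75 km³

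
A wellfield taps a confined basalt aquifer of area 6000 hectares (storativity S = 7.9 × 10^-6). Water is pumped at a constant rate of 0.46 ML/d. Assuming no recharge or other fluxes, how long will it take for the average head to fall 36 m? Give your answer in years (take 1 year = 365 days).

t ≈ 0.102 years

A = 6000 hectares = 6 × 10^7 m²
ΔV = S × A × Δh = 7.9 × 10^-6 × 6 × 10^7 × 36 = 17060 m³
Q = 0.46 ML/d = 460 m³/d
t = ΔV / Q = 17060 m³ / 460 m³/d = 37.1 d
t = 37.1 d ≈ 0.1016 years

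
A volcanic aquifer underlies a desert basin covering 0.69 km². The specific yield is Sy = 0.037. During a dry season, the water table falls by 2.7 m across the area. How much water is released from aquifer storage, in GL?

ΔV ≈ 0.0689 GL

A = 0.69 km² = 6.9 × 10^5 m²
ΔV = Sy × A × Δh = 0.037 × 6.9 × 10^5 m² × 2.7 m = 68930 m³
ΔV = 68930 m³ = 0.06893 GL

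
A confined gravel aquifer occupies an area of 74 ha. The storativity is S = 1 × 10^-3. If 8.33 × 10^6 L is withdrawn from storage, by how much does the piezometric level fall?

A = 74 ha = 7.4 × 10^5 m²
ΔV = 8.33 × 10^6 L = 8330 m³
Δh = ΔV / (S × A) = 8330 m³ / (0.001 × 7.4 × 10^5 m²) = 11.26 m

Δh ≈ 11.3 m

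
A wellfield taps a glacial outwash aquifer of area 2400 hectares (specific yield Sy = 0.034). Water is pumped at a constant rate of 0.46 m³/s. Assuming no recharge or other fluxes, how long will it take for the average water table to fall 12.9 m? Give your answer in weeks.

A = 2400 hectares = 2.4 × 10^7 m²
ΔV = Sy × A × Δh = 0.034 × 2.4 × 10^7 × 12.9 = 1.053 × 10^7 m³
Q = 0.46 m³/s = 39740 m³/d
t = ΔV / Q = 1.053 × 10^7 m³ / 39740 m³/d = 264.9 d
t = 264.9 d ≈ 37.84 weeks

t ≈ 37.8 weeks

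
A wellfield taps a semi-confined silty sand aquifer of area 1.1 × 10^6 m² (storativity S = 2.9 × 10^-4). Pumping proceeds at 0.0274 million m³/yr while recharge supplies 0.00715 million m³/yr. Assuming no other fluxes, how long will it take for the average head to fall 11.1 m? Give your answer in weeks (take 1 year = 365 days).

ΔV = S × A × Δh = 2.9 × 10^-4 × 1.1 × 10^6 × 11.1 = 3541 m³
Net withdrawal = 0.0274 − 0.00715 = 0.02025 million m³/yr = 55.48 m³/d
t = ΔV / Q = 3541 m³ / 55.48 m³/d = 63.82 d
t = 63.82 d ≈ 9.118 weeks

t ≈ 9.12 weeks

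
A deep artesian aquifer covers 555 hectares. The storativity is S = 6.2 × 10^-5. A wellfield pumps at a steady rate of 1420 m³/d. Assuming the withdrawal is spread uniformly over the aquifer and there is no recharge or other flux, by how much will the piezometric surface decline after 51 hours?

Δh ≈ 8.77 m

A = 555 hectares = 5.55 × 10^6 m²
t = 51 hours = 2.125 d
ΔV = Q × t = 1420 m³/d × 2.125 d = 3018 m³
Δh = ΔV / (S × A) = 3018 / (6.2 × 10^-5 × 5.55 × 10^6) = 8.769 m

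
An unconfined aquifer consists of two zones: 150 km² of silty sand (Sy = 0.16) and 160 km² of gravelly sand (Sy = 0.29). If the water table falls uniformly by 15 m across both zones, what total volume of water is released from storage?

ΔV ≈ 1.06 × 10^9 m³

A₁ = 150 km² = 1.5 × 10^8 m²; A₂ = 160 km² = 1.6 × 10^8 m²
ΔV₁ = 0.16 × 1.5 × 10^8 × 15 = 3.6 × 10^8 m³
ΔV₂ = 0.29 × 1.6 × 10^8 × 15 = 6.96 × 10^8 m³
ΔV = ΔV₁ + ΔV₂ = 1.056 × 10^9 m³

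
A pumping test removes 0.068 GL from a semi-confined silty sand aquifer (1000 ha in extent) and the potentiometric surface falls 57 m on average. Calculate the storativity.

A = 1000 ha = 1 × 10^7 m²
ΔV = 0.068 GL = 68000 m³
S = ΔV / (A × Δh) = 68000 m³ / (1 × 10^7 m² × 57 m) = 1.193 × 10^-4

S ≈ 1.2 × 10^-4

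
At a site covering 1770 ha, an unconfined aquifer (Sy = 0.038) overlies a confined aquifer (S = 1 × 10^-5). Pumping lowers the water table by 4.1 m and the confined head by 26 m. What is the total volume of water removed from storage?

ΔV ≈ 2.76 × 10^6 m³

A = 1770 ha = 1.77 × 10^7 m²
Unconfined: ΔV_u = Sy × A × Δh_u = 0.038 × 1.77 × 10^7 × 4.1 = 2.758 × 10^6 m³
Confined: ΔV_c = S × A × Δh_c = 1 × 10^-5 × 1.77 × 10^7 × 26 = 4602 m³
Total ΔV = 2.758 × 10^6 + 4602 = 2.762 × 10^6 m³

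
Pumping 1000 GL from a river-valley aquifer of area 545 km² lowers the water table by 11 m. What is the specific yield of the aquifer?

Sy ≈ 0.17

A = 545 km² = 5.45 × 10^8 m²
ΔV = 1000 GL = 1 × 10^9 m³
Sy = ΔV / (A × Δh) = 1 × 10^9 m³ / (5.45 × 10^8 m² × 11 m) = 0.1668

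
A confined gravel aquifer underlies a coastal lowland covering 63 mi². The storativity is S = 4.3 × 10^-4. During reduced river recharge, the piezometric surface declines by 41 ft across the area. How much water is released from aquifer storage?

A = 63 mi² = 1.632 × 10^8 m²
Δh = 41 ft = 12.5 m
ΔV = S × A × Δh = 4.3 × 10^-4 × 1.632 × 10^8 m² × 12.5 m = 8.768 × 10^5 m³

ΔV ≈ 8.77 × 10^5 m³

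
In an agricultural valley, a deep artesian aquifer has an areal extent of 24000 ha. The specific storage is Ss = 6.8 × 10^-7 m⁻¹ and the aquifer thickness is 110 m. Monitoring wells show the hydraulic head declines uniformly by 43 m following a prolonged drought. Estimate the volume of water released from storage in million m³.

S = Ss × b = 6.8 × 10^-7 m⁻¹ × 110 m = 7.48 × 10^-5
A = 24000 ha = 2.4 × 10^8 m²
ΔV = S × A × Δh = 7.48 × 10^-5 × 2.4 × 10^8 m² × 43 m = 7.719 × 10^5 m³
ΔV = 7.719 × 10^5 m³ = 0.7719 million m³

ΔV ≈ 0.772 million m³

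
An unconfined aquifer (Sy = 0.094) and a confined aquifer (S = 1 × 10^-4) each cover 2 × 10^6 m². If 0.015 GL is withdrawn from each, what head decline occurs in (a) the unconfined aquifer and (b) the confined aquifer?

ΔV = 0.015 GL = 15000 m³
Unconfined: Δh_u = ΔV/(Sy·A) = 15000/(0.094 × 2 × 10^6) = 0.07979 m
Confined: Δh_c = ΔV/(S·A) = 15000/(1 × 10^-4 × 2 × 10^6) = 75 m

Δh_u ≈ 0.0798 m; Δh_c ≈ 75 m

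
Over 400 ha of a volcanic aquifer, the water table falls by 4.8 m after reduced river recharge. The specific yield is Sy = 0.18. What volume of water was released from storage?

ΔV ≈ 3.46 × 10^6 m³

A = 400 ha = 4 × 10^6 m²
ΔV = Sy × A × Δh = 0.18 × 4 × 10^6 m² × 4.8 m = 3.456 × 10^6 m³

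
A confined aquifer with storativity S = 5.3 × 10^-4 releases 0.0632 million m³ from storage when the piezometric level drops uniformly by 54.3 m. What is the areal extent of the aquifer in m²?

A ≈ 2.2 × 10^6 m²

ΔV = 0.0632 million m³ = 63200 m³
A = ΔV / (S × Δh) = 63200 / (5.3 × 10^-4 × 54.3) = 2.196 × 10^6 m²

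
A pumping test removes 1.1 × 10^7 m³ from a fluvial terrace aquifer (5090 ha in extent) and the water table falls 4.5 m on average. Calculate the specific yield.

Sy ≈ 0.048

A = 5090 ha = 5.09 × 10^7 m²
Sy = ΔV / (A × Δh) = 1.1 × 10^7 m³ / (5.09 × 10^7 m² × 4.5 m) = 0.04802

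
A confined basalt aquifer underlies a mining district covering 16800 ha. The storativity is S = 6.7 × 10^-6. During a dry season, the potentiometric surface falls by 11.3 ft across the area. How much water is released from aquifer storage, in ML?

A = 16800 ha = 1.68 × 10^8 m²
Δh = 11.3 ft = 3.444 m
ΔV = S × A × Δh = 6.7 × 10^-6 × 1.68 × 10^8 m² × 3.444 m = 3877 m³
ΔV = 3877 m³ = 3.877 ML

ΔV ≈ 3.88 ML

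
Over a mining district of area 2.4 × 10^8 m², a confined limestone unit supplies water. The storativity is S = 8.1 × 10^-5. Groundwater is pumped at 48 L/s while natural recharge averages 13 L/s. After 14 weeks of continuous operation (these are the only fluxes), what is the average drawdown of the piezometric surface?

Δh ≈ 15.2 m

Net abstraction = 48 − 13 = 35 L/s
Q_net = 35 L/s = 3024 m³/d
t = 14 weeks = 98 d
ΔV = Q × t = 3024 m³/d × 98 d = 2.964 × 10^5 m³
Δh = ΔV / (S × A) = 2.964 × 10^5 / (8.1 × 10^-5 × 2.4 × 10^8) = 15.24 m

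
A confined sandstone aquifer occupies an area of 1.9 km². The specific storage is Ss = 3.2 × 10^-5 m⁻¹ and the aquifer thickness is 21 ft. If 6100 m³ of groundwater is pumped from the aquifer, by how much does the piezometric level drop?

b = 21 ft = 6.401 m
S = Ss × b = 3.2 × 10^-5 m⁻¹ × 6.401 m = 2.048 × 10^-4
A = 1.9 km² = 1.9 × 10^6 m²
Δh = ΔV / (S × A) = 6100 m³ / (2.048 × 10^-4 × 1.9 × 10^6 m²) = 15.67 m

Δh ≈ 15.7 m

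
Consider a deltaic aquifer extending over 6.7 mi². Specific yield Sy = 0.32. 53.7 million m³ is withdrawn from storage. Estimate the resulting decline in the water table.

A = 6.7 mi² = 1.735 × 10^7 m²
ΔV = 53.7 million m³ = 5.37 × 10^7 m³
Δh = ΔV / (Sy × A) = 5.37 × 10^7 m³ / (0.32 × 1.735 × 10^7 m²) = 9.671 m

Δh ≈ 9.67 m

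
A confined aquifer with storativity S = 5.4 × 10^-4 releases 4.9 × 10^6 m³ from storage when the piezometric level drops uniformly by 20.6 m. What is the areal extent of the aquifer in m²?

A ≈ 4.4 × 10^8 m²

A = ΔV / (S × Δh) = 4.9 × 10^6 / (5.4 × 10^-4 × 20.6) = 4.405 × 10^8 m²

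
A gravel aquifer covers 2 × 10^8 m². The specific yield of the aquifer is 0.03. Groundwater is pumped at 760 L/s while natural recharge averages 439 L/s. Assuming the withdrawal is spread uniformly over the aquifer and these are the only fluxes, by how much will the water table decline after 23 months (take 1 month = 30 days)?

Δh ≈ 3.19 m

Net abstraction = 760 − 439 = 321 L/s
Q_net = 321 L/s = 27730 m³/d
t = 23 months = 690 d
ΔV = Q × t = 27730 m³/d × 690 d = 1.914 × 10^7 m³
Δh = ΔV / (Sy × A) = 1.914 × 10^7 / (0.03 × 2 × 10^8) = 3.189 m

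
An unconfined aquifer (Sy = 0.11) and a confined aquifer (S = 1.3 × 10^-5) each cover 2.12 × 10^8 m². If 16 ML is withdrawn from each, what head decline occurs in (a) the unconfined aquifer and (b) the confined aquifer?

ΔV = 16 ML = 16000 m³
Unconfined: Δh_u = ΔV/(Sy·A) = 16000/(0.11 × 2.12 × 10^8) = 6.861 × 10^-4 m
Confined: Δh_c = ΔV/(S·A) = 16000/(1.3 × 10^-5 × 2.12 × 10^8) = 5.806 m

Δh_u ≈ 6.86 × 10^-4 m; Δh_c ≈ 5.81 m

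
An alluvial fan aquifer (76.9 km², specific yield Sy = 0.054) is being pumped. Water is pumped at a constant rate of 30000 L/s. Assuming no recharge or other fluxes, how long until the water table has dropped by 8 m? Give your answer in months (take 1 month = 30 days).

t ≈ 0.427 months

A = 76.9 km² = 7.69 × 10^7 m²
ΔV = Sy × A × Δh = 0.054 × 7.69 × 10^7 × 8 = 3.322 × 10^7 m³
Q = 30000 L/s = 2.592 × 10^6 m³/d
t = ΔV / Q = 3.322 × 10^7 m³ / 2.592 × 10^6 m³/d = 12.82 d
t = 12.82 d ≈ 0.4272 months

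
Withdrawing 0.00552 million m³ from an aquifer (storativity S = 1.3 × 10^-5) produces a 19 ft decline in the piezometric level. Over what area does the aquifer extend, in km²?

Δh = 19 ft = 5.791 m
ΔV = 0.00552 million m³ = 5520 m³
A = ΔV / (S × Δh) = 5520 / (1.3 × 10^-5 × 5.791) = 7.332 × 10^7 m²
A = 7.332 × 10^7 m² = 73.32 km²

A ≈ 73.3 km²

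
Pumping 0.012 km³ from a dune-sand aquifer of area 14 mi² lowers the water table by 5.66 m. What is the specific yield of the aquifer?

Sy ≈ 0.058

A = 14 mi² = 3.626 × 10^7 m²
ΔV = 0.012 km³ = 1.2 × 10^7 m³
Sy = ΔV / (A × Δh) = 1.2 × 10^7 m³ / (3.626 × 10^7 m² × 5.66 m) = 0.05847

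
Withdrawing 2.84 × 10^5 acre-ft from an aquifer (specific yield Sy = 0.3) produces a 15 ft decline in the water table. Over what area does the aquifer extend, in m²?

Δh = 15 ft = 4.572 m
ΔV = 2.84 × 10^5 acre-ft = 3.503 × 10^8 m³
A = ΔV / (Sy × Δh) = 3.503 × 10^8 / (0.3 × 4.572) = 2.554 × 10^8 m²

A ≈ 2.55 × 10^8 m²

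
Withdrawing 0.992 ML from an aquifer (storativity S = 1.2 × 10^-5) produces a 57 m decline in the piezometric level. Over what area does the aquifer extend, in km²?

ΔV = 0.992 ML = 992 m³
A = ΔV / (S × Δh) = 992 / (1.2 × 10^-5 × 57) = 1.45 × 10^6 m²
A = 1.45 × 10^6 m² = 1.45 km²

A ≈ 1.45 km²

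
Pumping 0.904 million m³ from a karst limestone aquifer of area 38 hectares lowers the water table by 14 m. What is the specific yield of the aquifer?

Sy ≈ 0.17

A = 38 hectares = 3.8 × 10^5 m²
ΔV = 0.904 million m³ = 9.04 × 10^5 m³
Sy = ΔV / (A × Δh) = 9.04 × 10^5 m³ / (3.8 × 10^5 m² × 14 m) = 0.1699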